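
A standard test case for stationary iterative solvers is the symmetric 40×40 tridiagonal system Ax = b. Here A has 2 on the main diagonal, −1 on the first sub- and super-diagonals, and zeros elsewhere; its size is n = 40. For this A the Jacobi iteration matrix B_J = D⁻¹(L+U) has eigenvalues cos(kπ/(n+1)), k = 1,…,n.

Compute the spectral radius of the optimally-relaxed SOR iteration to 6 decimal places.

½·tridiag(1,0,1) at n=40: λ_k = cos(kπ/41); max |λ| at k=1 ⇒ ρ_J = cos(π/41) ≈ 0.997066.
√(1−ρ_J²) simplifies to sin(π/41) = 0.0765493.
Then 2/(1+√(1−ρ_J²)) = 2/(1+0.0765493); ω* = 2/1.0765493 = 1.857788.
At ω = 1.857788 every |λ(B_ω)| = ω−1, so ρ_SOR = 0.857788.

ρ_SOR = 0.857788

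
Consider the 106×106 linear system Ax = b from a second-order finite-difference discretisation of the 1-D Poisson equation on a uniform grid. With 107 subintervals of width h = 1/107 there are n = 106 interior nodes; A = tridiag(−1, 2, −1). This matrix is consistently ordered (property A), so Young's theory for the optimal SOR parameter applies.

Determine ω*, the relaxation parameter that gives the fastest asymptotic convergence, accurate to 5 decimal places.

[ρ_J] n=106: ρ(B_J) = cos(π/(n+1)) = cos(π/107) = 0.99957.
root = sin(π/107) = 0.029356  (since 1−cos² = sin²).
ω* = 2/(1 + 0.029356) = 2/1.029356 = 1.94296.
and ρ(B_{ω*}) = 1.94296 − 1 = 0.94296.

ω* = 1.94296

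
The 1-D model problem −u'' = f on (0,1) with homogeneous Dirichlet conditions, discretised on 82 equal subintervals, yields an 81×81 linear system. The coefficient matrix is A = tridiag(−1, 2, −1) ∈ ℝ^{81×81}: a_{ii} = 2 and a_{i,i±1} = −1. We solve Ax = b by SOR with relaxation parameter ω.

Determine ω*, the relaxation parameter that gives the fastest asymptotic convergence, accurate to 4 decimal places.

ω* = 1.9262

ρ_J = max_k |cos(kπ/82)| = cos(π/82) = 0.9993
root = sin(π/82) = 0.03830  (since 1−cos² = sin²).
ω* = 2/(1+0.03830) = 1.9262
At ω = 1.9262 every |λ(B_ω)| = ω−1, so ρ_SOR = 0.9262.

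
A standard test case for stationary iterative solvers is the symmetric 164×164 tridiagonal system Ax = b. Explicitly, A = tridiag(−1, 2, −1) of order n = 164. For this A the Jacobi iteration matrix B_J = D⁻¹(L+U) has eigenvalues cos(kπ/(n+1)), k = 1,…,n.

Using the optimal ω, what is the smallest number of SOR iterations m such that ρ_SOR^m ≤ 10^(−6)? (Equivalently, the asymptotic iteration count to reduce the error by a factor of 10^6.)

With n=164, ρ(Jacobi) = cos(π/165) = 0.9998187.
√(1−ρ_J²) = |sin(π/165)| = 0.0190388
[ω*] 2 ÷ (1 + 0.0190388) = 2 ÷ 1.0190388 = 1.9626338.
ρ(B_{ω*}) = ω*−1 = 0.9626338
ρ_SOR^m ≤ 10^(−6) ⇔ m ≥ 6·ln10/(−ln 0.9626338) = 13.8155/0.0380822 = 362.781; m = ⌈362.781⌉ = 363.

m = 363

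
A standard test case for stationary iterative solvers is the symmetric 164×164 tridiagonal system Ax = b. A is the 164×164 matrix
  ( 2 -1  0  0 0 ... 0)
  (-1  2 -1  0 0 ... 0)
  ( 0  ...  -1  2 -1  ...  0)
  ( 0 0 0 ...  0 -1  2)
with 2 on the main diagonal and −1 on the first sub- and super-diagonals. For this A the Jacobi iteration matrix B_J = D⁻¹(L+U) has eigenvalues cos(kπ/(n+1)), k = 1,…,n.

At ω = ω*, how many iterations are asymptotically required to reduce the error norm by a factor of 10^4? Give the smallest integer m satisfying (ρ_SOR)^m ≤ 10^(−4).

With n=164, ρ(Jacobi) = cos(π/165) = 0.9998187.
√(1 − cos²(π/165)) = sin(π/165) ≈ 0.0190388.
[ω*] 2 ÷ (1 + 0.0190388) = 2 ÷ 1.0190388 = 1.9626338.
Hence ρ(B_{ω*}) = 1.9626338 − 1 = 0.9626338.
ρ_SOR^m ≤ 10^(−4) ⇔ m ≥ 4·ln10/(−ln 0.9626338) = 9.21034/0.0380822 = 241.854; m = ⌈241.854⌉ = 242.

m = 242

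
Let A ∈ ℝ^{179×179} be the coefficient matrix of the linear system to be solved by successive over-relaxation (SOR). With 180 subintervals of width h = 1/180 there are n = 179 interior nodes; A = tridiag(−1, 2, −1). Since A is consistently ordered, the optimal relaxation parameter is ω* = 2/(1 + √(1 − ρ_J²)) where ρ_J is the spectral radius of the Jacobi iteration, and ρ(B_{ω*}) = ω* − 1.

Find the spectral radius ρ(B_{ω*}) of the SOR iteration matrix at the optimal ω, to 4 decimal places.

ρ_J = max_k |cos(kπ/180)| = cos(π/180) = 0.9998
1 − cos²(π/180) = sin²(π/180) ⇒ √(1−ρ_J²) = sin(π/180) = 0.01745.
Then 2/(1+√(1−ρ_J²)) = 2/(1+0.01745); ω* = 2/1.01745 = 1.9657.
[ρ_SOR] ω* − 1 = 0.9657.

ρ_SOR = 0.9657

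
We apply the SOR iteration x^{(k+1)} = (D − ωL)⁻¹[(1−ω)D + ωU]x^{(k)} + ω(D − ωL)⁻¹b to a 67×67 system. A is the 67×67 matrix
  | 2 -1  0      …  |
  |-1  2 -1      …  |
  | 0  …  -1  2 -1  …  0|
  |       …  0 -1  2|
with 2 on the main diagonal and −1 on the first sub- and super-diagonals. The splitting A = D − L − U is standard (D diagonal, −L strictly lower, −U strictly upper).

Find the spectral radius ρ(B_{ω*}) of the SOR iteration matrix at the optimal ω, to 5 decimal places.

n=67: λ(B_J) = 1 − λ(A)/2 = cos(kπ/68); k=1 gives ρ_J = 0.99893.
root = sin(π/68) = 0.046183  (since 1−cos² = sin²).
ω* = 2 / (1 + 0.046183) = 2 / 1.046183 ≈ 1.91171.
and ρ(B_{ω*}) = 1.91171 − 1 = 0.91171.

ρ_SOR = 0.91171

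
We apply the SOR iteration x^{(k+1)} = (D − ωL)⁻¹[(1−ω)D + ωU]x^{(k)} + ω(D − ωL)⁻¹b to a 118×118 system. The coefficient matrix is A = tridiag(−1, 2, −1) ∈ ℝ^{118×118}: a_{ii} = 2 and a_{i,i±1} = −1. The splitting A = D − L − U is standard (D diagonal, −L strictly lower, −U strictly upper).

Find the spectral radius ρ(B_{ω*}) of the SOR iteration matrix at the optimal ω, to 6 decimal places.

ρ_SOR = 0.948564

B_J for the 118×118 system has eigenvalues cos(kπ/119); ρ_J = cos(π/119) = 0.999652.
√(1 − cos²(π/119)) = sin(π/119) ≈ 0.0263969.
So ω* = 2/1.0263969 = 1.948564 (Young).
ρ_SOR = ω* − 1 = 1.948564 − 1 = 0.948564.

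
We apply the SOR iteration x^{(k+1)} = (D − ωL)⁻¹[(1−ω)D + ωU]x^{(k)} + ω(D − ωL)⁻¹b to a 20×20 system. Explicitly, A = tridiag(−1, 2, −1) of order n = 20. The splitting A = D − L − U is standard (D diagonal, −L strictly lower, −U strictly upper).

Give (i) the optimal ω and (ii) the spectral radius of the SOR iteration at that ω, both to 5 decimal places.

ω* = 1.74058, ρ_SOR = 0.74058

B_J for the 20×20 system has eigenvalues cos(kπ/21); ρ_J = cos(π/21) = 0.98883.
1 − cos²(π/21) = sin²(π/21) ⇒ √(1−ρ_J²) = sin(π/21) = 0.149042.
ω* = 2 / (1 + 0.149042) = 2 / 1.149042 ≈ 1.74058.
ρ_SOR = ω* − 1 ≈ 0.74058.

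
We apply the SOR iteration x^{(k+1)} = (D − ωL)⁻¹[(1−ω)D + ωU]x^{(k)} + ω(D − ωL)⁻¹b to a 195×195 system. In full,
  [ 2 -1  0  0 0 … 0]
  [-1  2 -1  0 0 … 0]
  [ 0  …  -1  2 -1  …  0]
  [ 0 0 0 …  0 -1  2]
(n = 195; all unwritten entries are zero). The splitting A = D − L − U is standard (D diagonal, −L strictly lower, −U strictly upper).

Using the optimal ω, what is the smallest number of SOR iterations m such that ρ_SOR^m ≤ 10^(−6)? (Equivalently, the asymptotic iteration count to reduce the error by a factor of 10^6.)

B_J for the 195×195 system has eigenvalues cos(kπ/196); ρ_J = cos(π/196) = 0.9998715.
root = sin(π/196) = 0.0160278  (since 1−cos² = sin²).
[ω*] 2 ÷ (1 + 0.0160278) = 2 ÷ 1.0160278 = 1.9684501.
At ω = 1.9684501 every |λ(B_ω)| = ω−1, so ρ_SOR = 0.9684501.
Need (0.9684501)^m ≤ 10^(−6): m ≥ 6·ln10/|ln 0.9684501| = 13.8155/0.0320583 = 430.949 ⇒ m = 431.

m = 431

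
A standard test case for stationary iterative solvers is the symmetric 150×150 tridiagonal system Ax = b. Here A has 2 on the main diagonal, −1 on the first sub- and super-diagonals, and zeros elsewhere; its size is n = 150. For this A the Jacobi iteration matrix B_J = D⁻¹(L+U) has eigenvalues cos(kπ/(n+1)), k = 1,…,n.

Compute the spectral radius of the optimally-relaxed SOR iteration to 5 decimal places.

With n=150, ρ(Jacobi) = cos(π/151) = 0.99978.
1 − cos²(π/151) = sin²(π/151) ⇒ √(1−ρ_J²) = sin(π/151) = 0.020804.
ω* = 2/(1 + 0.020804) = 2/1.020804 = 1.95924.
At ω = 1.95924 every |λ(B_ω)| = ω−1, so ρ_SOR = 0.95924.

ρ_SOR = 0.95924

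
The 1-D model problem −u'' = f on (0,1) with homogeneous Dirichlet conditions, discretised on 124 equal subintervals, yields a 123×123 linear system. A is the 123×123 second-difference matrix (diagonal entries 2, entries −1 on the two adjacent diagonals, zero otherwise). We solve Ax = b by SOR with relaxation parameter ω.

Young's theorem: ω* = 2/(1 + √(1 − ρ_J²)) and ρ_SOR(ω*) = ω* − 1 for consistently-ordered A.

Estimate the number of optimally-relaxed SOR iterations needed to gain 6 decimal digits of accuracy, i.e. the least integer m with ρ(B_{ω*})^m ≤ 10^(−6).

[ρ_J] n=123: ρ(B_J) = cos(π/(n+1)) = cos(π/124) = 0.9996791.
√(1 − cos²(π/124)) = sin(π/124) ≈ 0.0253327.
Young: ω* = 2/(1+√(1−ρ_J²)) = 2/(1+0.0253327) = 2/1.0253327 = 1.9505864.
and ρ(B_{ω*}) = 1.9505864 − 1 = 0.9505864.
(0.9505864)^m ≤ 10^{−6}  ⇒  m·ln(0.9505864) ≤ −6·ln10  ⇒  m ≥ 272.623  ⇒  m = 273

m = 273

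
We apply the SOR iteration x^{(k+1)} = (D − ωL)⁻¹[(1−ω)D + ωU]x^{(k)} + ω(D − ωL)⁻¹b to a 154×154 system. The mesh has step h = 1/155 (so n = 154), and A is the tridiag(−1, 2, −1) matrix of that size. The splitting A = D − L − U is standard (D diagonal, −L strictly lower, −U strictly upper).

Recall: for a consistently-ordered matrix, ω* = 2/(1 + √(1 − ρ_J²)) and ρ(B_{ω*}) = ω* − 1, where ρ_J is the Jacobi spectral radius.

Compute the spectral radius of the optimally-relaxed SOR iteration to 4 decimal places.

B_J for the 154×154 system has eigenvalues cos(kπ/155); ρ_J = cos(π/155) = 0.9998.
root = sin(π/155) = 0.02027  (since 1−cos² = sin²).
ω* = 2/(1+0.02027) = 1.9603
and ρ(B_{ω*}) = 1.9603 − 1 = 0.9603.

ρ_SOR = 0.9603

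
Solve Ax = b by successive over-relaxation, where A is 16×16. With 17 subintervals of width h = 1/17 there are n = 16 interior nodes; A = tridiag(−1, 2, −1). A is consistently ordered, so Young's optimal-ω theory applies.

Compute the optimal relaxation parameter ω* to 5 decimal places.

ω* = 1.68955

[ρ_J] n=16: ρ(B_J) = cos(π/(n+1)) = cos(π/17) = 0.98297.
root = sin(π/17) = 0.183750  (since 1−cos² = sin²).
Then 2/(1+√(1−ρ_J²)) = 2/(1+0.183750); ω* = 2/1.183750 = 1.68955.
ρ_SOR = ω* − 1 ≈ 0.68955.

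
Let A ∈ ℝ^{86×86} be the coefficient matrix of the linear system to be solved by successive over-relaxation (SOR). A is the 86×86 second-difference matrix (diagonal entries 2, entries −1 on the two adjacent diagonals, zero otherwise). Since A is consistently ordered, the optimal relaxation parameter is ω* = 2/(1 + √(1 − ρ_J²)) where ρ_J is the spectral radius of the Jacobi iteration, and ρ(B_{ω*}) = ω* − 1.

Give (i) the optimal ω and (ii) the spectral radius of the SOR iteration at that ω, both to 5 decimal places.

ω* = 1.93031, ρ_SOR = 0.93031

B_J for the 86×86 system has eigenvalues cos(kπ/87); ρ_J = cos(π/87) = 0.99935.
√(1−ρ_J²) = |sin(π/87)| = 0.036102
Young: ω* = 2/(1+√(1−ρ_J²)) = 2/(1+0.036102) = 2/1.036102 = 1.93031.
and ρ(B_{ω*}) = 1.93031 − 1 = 0.93031.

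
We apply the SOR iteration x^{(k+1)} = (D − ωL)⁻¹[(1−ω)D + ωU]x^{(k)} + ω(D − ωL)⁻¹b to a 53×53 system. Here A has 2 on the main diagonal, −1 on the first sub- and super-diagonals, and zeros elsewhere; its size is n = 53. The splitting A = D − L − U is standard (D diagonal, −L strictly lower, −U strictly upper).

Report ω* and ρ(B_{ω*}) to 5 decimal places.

½·tridiag(1,0,1) at n=53: λ_k = cos(kπ/54); max |λ| at k=1 ⇒ ρ_J = cos(π/54) ≈ 0.99831.
root = sin(π/54) = 0.058145  (since 1−cos² = sin²).
Then 2/(1+√(1−ρ_J²)) = 2/(1+0.058145); ω* = 2/1.058145 = 1.89010.
and ρ(B_{ω*}) = 1.89010 − 1 = 0.89010.

ω* = 1.89010, ρ_SOR = 0.89010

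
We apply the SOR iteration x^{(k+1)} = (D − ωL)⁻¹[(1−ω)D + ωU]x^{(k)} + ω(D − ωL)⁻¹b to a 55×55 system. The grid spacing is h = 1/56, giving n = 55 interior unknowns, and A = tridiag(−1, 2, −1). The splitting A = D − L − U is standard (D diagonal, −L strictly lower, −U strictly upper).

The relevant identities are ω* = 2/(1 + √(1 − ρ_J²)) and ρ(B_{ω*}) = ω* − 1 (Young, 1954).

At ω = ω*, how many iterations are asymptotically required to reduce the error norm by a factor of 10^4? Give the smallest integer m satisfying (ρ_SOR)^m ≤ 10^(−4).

ρ_J = max_k |cos(kπ/56)| = cos(π/56) = 0.9984268
√(1−ρ_J²) = |sin(π/56)| = 0.0560704
ω* = 2/(1 + 0.0560704) = 2/1.0560704 = 1.8938131.
Hence ρ(B_{ω*}) = 1.8938131 − 1 = 0.8938131.
4·ln10 = 9.21034; −ln(0.8938131) = 0.112259; m = ⌈9.21034/0.112259⌉ = ⌈82.045⌉ = 83.

m = 83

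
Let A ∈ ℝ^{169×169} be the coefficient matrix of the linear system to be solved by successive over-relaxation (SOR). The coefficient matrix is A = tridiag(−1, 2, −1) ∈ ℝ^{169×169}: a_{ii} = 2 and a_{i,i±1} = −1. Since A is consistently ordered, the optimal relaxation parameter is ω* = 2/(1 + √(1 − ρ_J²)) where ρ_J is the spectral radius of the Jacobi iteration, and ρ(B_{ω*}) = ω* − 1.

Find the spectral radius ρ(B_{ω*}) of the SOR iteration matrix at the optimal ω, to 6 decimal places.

ρ_SOR = 0.963713

With n=169, ρ(Jacobi) = cos(π/170) = 0.999829.
root = sin(π/170) = 0.0184789  (since 1−cos² = sin²).
Then 2/(1+√(1−ρ_J²)) = 2/(1+0.0184789); ω* = 2/1.0184789 = 1.963713.
and ρ(B_{ω*}) = 1.963713 − 1 = 0.963713.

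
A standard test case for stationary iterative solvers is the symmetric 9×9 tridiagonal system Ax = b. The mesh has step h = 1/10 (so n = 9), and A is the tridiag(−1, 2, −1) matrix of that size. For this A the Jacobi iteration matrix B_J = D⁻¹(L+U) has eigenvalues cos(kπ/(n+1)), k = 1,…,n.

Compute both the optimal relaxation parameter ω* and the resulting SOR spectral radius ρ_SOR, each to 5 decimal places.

ω* = 1.52786, ρ_SOR = 0.52786

½·tridiag(1,0,1) at n=9: λ_k = cos(kπ/10); max |λ| at k=1 ⇒ ρ_J = cos(π/10) ≈ 0.95106.
√(1 − cos²(π/10)) = sin(π/10) ≈ 0.309017.
Young: ω* = 2/(1+√(1−ρ_J²)) = 2/(1+0.309017) = 2/1.309017 = 1.52786.
ρ(B_{ω*}) = ω*−1 = 0.52786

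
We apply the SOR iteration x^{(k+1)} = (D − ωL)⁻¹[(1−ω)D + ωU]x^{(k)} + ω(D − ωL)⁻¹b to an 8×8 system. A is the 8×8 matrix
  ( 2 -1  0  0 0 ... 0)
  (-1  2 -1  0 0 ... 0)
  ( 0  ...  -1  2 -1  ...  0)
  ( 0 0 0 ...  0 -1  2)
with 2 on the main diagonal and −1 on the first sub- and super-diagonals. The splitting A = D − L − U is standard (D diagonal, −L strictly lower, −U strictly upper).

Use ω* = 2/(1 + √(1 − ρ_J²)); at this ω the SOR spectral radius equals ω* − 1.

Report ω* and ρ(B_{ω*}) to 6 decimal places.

[ρ_J] n=8: ρ(B_J) = cos(π/(n+1)) = cos(π/9) = 0.939693.
√(1 − cos²(π/9)) = sin(π/9) ≈ 0.3420201.
Young: ω* = 2/(1+√(1−ρ_J²)) = 2/(1+0.3420201) = 2/1.3420201 = 1.490291.
ρ_SOR = ω* − 1 ≈ 0.490291.

ω* = 1.490291, ρ_SOR = 0.490291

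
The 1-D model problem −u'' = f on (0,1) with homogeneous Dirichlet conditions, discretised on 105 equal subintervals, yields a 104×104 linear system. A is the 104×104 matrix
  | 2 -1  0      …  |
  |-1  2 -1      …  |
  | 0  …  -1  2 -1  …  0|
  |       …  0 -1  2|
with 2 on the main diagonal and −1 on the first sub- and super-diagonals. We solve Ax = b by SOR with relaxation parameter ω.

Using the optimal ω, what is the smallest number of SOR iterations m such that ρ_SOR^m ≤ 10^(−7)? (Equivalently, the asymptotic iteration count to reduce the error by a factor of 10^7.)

B_J for the 104×104 system has eigenvalues cos(kπ/105); ρ_J = cos(π/105) = 0.9995524.
√(1−ρ_J²) = |sin(π/105)| = 0.0299155
Then 2/(1+√(1−ρ_J²)) = 2/(1+0.0299155); ω* = 2/1.0299155 = 1.9419069.
ρ_SOR = ω* − 1 ≈ 0.9419069.
ρ_SOR^m ≤ 10^(−7) ⇔ m ≥ 7·ln10/(−ln 0.9419069) = 16.1181/0.0598488 = 269.314; m = ⌈269.314⌉ = 270.

m = 270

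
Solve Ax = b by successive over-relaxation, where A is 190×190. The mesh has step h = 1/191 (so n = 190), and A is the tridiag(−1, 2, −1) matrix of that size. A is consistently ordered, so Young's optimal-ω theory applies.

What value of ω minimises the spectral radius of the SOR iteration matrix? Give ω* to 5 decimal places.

ω* = 1.96764

spectrum of D⁻¹(L+U) = {cos(kπ/191) : 1≤k≤190}; ρ_J = cos(π/191) = 0.99986.
root = sin(π/191) = 0.016447  (since 1−cos² = sin²).
So ω* = 2/1.016447 = 1.96764 (Young).
and ρ(B_{ω*}) = 1.96764 − 1 = 0.96764.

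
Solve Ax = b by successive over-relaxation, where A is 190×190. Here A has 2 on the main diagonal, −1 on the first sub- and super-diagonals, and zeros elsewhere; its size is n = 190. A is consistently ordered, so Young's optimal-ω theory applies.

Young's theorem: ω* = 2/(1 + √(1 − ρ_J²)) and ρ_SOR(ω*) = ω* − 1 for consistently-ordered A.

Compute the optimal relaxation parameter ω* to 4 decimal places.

[ρ_J] n=190: ρ(B_J) = cos(π/(n+1)) = cos(π/191) = 0.9999.
√(1−ρ_J²) simplifies to sin(π/191) = 0.01645.
ω* = 2/(1+0.01645) = 1.9676
ρ_SOR = ω* − 1 = 1.9676 − 1 = 0.9676.

ω* = 1.9676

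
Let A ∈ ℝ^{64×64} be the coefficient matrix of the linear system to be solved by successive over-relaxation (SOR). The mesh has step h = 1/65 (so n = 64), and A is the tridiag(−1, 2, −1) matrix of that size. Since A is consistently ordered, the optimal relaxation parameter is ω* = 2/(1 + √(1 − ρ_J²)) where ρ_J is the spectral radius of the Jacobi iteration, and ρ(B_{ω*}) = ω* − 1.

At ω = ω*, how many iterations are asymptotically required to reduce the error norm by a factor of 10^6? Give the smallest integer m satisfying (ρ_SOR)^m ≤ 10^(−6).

m = 143

spectrum of D⁻¹(L+U) = {cos(kπ/65) : 1≤k≤64}; ρ_J = cos(π/65) = 0.9988322.
root = sin(π/65) = 0.0483134  (since 1−cos² = sin²).
Young: ω* = 2/(1+√(1−ρ_J²)) = 2/(1+0.0483134) = 2/1.0483134 = 1.9078264.
At ω = 1.9078264 every |λ(B_ω)| = ω−1, so ρ_SOR = 0.9078264.
Need (0.9078264)^m ≤ 10^(−6): m ≥ 6·ln10/|ln 0.9078264| = 13.8155/0.0967021 = 142.867 ⇒ m = 143.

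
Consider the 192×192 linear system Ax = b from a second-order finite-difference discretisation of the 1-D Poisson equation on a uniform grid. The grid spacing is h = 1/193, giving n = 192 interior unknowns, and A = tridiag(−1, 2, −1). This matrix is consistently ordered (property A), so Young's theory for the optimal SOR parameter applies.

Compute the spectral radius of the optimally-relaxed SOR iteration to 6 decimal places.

½·tridiag(1,0,1) at n=192: λ_k = cos(kπ/193); max |λ| at k=1 ⇒ ρ_J = cos(π/193) ≈ 0.999868.
1 − cos²(π/193) = sin²(π/193) ⇒ √(1−ρ_J²) = sin(π/193) = 0.0162770.
[ω*] 2 ÷ (1 + 0.0162770) = 2 ÷ 1.0162770 = 1.967967.
[ρ_SOR] ω* − 1 = 0.967967.

ρ_SOR = 0.967967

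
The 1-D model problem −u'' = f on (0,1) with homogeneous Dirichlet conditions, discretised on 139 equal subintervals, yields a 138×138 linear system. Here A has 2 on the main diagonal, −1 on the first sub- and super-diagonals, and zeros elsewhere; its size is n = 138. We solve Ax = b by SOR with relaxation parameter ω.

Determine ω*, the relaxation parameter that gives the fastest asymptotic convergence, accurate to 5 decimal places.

n=138: λ(B_J) = 1 − λ(A)/2 = cos(kπ/139); k=1 gives ρ_J = 0.99974.
√(1−ρ_J²) simplifies to sin(π/139) = 0.022599.
Then 2/(1+√(1−ρ_J²)) = 2/(1+0.022599); ω* = 2/1.022599 = 1.95580.
ρ_SOR = ω* − 1 ≈ 0.95580.

ω* = 1.95580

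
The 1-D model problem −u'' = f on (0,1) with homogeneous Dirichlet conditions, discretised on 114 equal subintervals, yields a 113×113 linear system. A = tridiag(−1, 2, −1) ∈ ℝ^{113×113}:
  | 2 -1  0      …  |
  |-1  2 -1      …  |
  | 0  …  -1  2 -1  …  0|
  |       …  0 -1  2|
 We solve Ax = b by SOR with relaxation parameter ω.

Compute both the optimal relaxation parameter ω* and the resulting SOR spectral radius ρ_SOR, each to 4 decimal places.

½·tridiag(1,0,1) at n=113: λ_k = cos(kπ/114); max |λ| at k=1 ⇒ ρ_J = cos(π/114) ≈ 0.9996.
root = sin(π/114) = 0.02755  (since 1−cos² = sin²).
ω* = 2/(1 + 0.02755) = 2/1.02755 = 1.9464.
Hence ρ(B_{ω*}) = 1.9464 − 1 = 0.9464.

ω* = 1.9464, ρ_SOR = 0.9464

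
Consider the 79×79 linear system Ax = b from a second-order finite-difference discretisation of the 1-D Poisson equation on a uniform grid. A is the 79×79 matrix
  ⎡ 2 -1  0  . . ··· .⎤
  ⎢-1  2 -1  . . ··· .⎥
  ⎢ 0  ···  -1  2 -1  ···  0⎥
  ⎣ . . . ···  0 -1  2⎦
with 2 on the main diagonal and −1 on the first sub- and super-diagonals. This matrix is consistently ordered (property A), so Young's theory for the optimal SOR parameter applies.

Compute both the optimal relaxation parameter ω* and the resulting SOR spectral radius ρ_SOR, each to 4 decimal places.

B_J for the 79×79 system has eigenvalues cos(kπ/80); ρ_J = cos(π/80) = 0.9992.
√(1 − cos²(π/80)) = sin(π/80) ≈ 0.03926.
ω* = 2 / (1 + 0.03926) = 2 / 1.03926 ≈ 1.9244.
ρ(B_{ω*}) = ω*−1 = 0.9244

ω* = 1.9244, ρ_SOR = 0.9244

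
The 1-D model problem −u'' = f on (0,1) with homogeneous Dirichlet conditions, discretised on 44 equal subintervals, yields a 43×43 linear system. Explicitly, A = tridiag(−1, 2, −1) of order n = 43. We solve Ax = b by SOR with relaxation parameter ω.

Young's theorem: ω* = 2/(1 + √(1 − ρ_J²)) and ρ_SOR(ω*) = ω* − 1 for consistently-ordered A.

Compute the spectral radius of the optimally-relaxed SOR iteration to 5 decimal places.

ρ_J = max_k |cos(kπ/44)| = cos(π/44) = 0.99745
√(1−ρ_J²) simplifies to sin(π/44) = 0.071339.
ω* = 2 / (1 + 0.071339) = 2 / 1.071339 ≈ 1.86682.
and ρ(B_{ω*}) = 1.86682 − 1 = 0.86682.

ρ_SOR = 0.86682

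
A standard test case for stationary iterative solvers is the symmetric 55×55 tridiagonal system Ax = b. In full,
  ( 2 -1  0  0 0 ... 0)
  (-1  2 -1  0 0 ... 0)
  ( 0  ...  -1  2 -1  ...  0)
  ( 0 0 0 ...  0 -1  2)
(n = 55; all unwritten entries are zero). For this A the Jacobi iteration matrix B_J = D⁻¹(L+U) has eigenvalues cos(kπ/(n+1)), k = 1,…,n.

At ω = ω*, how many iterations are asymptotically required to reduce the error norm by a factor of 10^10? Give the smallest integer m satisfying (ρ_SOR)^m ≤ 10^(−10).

½·tridiag(1,0,1) at n=55: λ_k = cos(kπ/56); max |λ| at k=1 ⇒ ρ_J = cos(π/56) ≈ 0.9984268.
1 − cos²(π/56) = sin²(π/56) ⇒ √(1−ρ_J²) = sin(π/56) = 0.0560704.
[ω*] 2 ÷ (1 + 0.0560704) = 2 ÷ 1.0560704 = 1.8938131.
Hence ρ(B_{ω*}) = 1.8938131 − 1 = 0.8938131.
10·ln10 = 23.0259; −ln(0.8938131) = 0.112259; m = ⌈23.0259/0.112259⌉ = ⌈205.114⌉ = 206.

m = 206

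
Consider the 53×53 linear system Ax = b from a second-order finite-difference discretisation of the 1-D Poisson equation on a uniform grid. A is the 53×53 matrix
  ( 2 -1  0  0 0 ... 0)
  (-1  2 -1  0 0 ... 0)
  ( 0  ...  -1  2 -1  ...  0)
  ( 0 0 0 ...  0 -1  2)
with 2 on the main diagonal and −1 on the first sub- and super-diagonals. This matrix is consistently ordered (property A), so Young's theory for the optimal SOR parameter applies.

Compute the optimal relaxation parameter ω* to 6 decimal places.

ω* = 1.890100

spectrum of D⁻¹(L+U) = {cos(kπ/54) : 1≤k≤53}; ρ_J = cos(π/54) = 0.998308.
√(1−ρ_J²) = |sin(π/54)| = 0.0581448
[ω*] 2 ÷ (1 + 0.0581448) = 2 ÷ 1.0581448 = 1.890100.
ρ_SOR = ω* − 1 ≈ 0.890100.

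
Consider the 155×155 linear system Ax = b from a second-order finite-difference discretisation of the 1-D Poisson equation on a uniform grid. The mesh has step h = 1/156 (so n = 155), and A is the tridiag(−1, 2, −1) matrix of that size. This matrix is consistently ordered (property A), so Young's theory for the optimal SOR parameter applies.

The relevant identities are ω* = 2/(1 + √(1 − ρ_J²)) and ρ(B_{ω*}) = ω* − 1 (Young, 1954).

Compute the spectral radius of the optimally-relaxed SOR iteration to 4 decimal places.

[ρ_J] n=155: ρ(B_J) = cos(π/(n+1)) = cos(π/156) = 0.9998.
1 − cos²(π/156) = sin²(π/156) ⇒ √(1−ρ_J²) = sin(π/156) = 0.02014.
ω* = 2/(1+0.02014) = 1.9605
ρ(B_{ω*}) = ω*−1 = 0.9605

ρ_SOR = 0.9605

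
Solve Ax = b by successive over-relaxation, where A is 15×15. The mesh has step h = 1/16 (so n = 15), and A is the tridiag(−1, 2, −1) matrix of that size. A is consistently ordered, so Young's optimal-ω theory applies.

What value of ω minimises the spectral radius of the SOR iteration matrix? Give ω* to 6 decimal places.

ω* = 1.673514

B_J for the 15×15 system has eigenvalues cos(kπ/16); ρ_J = cos(π/16) = 0.980785.
1 − cos²(π/16) = sin²(π/16) ⇒ √(1−ρ_J²) = sin(π/16) = 0.1950903.
Then 2/(1+√(1−ρ_J²)) = 2/(1+0.1950903); ω* = 2/1.1950903 = 1.673514.
and ρ(B_{ω*}) = 1.673514 − 1 = 0.673514.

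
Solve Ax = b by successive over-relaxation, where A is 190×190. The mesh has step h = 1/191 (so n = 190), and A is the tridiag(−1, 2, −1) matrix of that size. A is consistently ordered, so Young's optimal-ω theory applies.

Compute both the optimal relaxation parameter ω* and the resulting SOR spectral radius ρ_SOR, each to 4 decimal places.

½·tridiag(1,0,1) at n=190: λ_k = cos(kπ/191); max |λ| at k=1 ⇒ ρ_J = cos(π/191) ≈ 0.9999.
1 − cos²(π/191) = sin²(π/191) ⇒ √(1−ρ_J²) = sin(π/191) = 0.01645.
Young: ω* = 2/(1+√(1−ρ_J²)) = 2/(1+0.01645) = 2/1.01645 = 1.9676.
ρ_SOR = ω* − 1 = 1.9676 − 1 = 0.9676.

ω* = 1.9676, ρ_SOR = 0.9676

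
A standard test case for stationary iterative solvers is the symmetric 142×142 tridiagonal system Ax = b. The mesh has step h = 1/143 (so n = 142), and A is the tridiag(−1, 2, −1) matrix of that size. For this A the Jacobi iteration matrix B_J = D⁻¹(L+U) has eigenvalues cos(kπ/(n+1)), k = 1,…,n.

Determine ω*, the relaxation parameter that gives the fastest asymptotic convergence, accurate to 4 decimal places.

½·tridiag(1,0,1) at n=142: λ_k = cos(kπ/143); max |λ| at k=1 ⇒ ρ_J = cos(π/143) ≈ 0.9998.
√(1 − cos²(π/143)) = sin(π/143) ≈ 0.02197.
ω* = 2/(1+0.02197) = 1.9570
ρ(B_{ω*}) = ω*−1 = 0.9570

ω* = 1.9570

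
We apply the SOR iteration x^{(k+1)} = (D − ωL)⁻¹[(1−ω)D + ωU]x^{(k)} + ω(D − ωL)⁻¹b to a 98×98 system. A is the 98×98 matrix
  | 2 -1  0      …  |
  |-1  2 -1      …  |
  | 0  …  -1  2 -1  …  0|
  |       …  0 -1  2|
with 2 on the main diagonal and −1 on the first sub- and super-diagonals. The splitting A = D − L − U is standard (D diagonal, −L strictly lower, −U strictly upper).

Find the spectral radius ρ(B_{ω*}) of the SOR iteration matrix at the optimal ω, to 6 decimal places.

ρ_SOR = 0.938496

B_J for the 98×98 system has eigenvalues cos(kπ/99); ρ_J = cos(π/99) = 0.999497.
√(1−ρ_J²) simplifies to sin(π/99) = 0.0317279.
ω* = 2 / (1 + 0.0317279) = 2 / 1.0317279 ≈ 1.938496.
ρ(B_{ω*}) = ω*−1 = 0.938496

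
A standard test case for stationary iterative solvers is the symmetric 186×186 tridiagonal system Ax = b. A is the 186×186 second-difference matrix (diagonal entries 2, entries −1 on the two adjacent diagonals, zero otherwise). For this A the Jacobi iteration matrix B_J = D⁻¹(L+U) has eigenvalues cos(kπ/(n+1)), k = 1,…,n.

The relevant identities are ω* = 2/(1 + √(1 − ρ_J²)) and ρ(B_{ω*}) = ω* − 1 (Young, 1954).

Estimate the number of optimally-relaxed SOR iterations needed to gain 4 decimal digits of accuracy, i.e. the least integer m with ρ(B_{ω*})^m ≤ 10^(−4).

[ρ_J] n=186: ρ(B_J) = cos(π/(n+1)) = cos(π/187) = 0.9998589.
√(1−ρ_J²) simplifies to sin(π/187) = 0.0167992.
ω* = 2/(1+0.0167992) = 1.9669567
ρ_SOR = ω* − 1 = 1.9669567 − 1 = 0.9669567.
Need (0.9669567)^m ≤ 10^(−4): m ≥ 4·ln10/|ln 0.9669567| = 9.21034/0.0336016 = 274.104 ⇒ m = 275.

m = 275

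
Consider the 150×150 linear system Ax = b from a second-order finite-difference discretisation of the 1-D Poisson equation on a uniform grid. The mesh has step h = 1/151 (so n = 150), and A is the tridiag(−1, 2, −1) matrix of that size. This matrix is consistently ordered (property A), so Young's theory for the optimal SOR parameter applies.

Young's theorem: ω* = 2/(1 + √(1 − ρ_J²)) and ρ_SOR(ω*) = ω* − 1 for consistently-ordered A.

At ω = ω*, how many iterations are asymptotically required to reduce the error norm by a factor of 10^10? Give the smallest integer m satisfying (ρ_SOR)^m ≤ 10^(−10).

m = 554

ρ_J = max_k |cos(kπ/151)| = cos(π/151) = 0.9997836
√(1 − cos²(π/151)) = sin(π/151) ≈ 0.0208037.
So ω* = 2/1.0208037 = 1.9592405 (Young).
[ρ_SOR] ω* − 1 = 0.9592405.
(0.9592405)^m ≤ 10^{−10}  ⇒  m·ln(0.9592405) ≤ −10·ln10  ⇒  m ≥ 553.328  ⇒  m = 554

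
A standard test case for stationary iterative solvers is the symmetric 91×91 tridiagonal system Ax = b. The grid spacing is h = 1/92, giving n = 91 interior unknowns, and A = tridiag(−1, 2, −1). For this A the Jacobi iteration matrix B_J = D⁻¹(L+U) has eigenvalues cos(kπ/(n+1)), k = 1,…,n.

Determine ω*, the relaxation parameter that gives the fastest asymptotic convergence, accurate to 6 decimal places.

ω* = 1.933972

[ρ_J] n=91: ρ(B_J) = cos(π/(n+1)) = cos(π/92) = 0.999417.
√(1−ρ_J²) simplifies to sin(π/92) = 0.0341411.
ω* = 2/(1+0.0341411) = 1.933972
and ρ(B_{ω*}) = 1.933972 − 1 = 0.933972.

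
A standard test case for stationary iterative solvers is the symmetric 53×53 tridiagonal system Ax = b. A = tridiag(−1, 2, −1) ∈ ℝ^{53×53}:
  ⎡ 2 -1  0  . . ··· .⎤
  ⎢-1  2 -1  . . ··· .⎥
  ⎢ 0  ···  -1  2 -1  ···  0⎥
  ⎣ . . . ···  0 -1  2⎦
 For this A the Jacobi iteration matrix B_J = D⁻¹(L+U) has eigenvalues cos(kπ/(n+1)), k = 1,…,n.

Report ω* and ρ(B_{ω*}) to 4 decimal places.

[ρ_J] n=53: ρ(B_J) = cos(π/(n+1)) = cos(π/54) = 0.9983.
√(1−ρ_J²) simplifies to sin(π/54) = 0.05814.
Young: ω* = 2/(1+√(1−ρ_J²)) = 2/(1+0.05814) = 2/1.05814 = 1.8901.
ρ_SOR = ω* − 1 = 1.8901 − 1 = 0.8901.

ω* = 1.8901, ρ_SOR = 0.8901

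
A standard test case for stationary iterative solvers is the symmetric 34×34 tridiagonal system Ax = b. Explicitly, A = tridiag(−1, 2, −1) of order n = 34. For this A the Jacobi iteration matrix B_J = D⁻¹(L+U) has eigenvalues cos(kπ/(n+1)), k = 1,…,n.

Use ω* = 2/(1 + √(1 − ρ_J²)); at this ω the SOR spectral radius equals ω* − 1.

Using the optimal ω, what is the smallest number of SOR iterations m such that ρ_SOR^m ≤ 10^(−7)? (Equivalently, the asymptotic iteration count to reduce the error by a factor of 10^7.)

m = 90

B_J for the 34×34 system has eigenvalues cos(kπ/35); ρ_J = cos(π/35) = 0.9959743.
√(1−ρ_J²) = |sin(π/35)| = 0.0896393
Then 2/(1+√(1−ρ_J²)) = 2/(1+0.0896393); ω* = 2/1.0896393 = 1.8354698.
Hence ρ(B_{ω*}) = 1.8354698 − 1 = 0.8354698.
(0.8354698)^m ≤ 10^{−7}  ⇒  m·ln(0.8354698) ≤ −7·ln10  ⇒  m ≥ 89.664  ⇒  m = 90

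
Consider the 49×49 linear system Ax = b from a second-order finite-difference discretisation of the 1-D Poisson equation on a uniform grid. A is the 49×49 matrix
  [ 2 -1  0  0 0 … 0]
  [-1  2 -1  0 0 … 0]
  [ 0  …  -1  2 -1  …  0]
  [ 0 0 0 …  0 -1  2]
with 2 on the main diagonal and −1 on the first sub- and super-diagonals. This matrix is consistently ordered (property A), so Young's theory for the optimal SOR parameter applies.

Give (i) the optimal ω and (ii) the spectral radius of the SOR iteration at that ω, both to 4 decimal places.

ω* = 1.8818, ρ_SOR = 0.8818

n=49: λ(B_J) = 1 − λ(A)/2 = cos(kπ/50); k=1 gives ρ_J = 0.9980.
√(1−ρ_J²) = |sin(π/50)| = 0.06279
Young: ω* = 2/(1+√(1−ρ_J²)) = 2/(1+0.06279) = 2/1.06279 = 1.8818.
ρ_SOR = ω* − 1 ≈ 0.8818.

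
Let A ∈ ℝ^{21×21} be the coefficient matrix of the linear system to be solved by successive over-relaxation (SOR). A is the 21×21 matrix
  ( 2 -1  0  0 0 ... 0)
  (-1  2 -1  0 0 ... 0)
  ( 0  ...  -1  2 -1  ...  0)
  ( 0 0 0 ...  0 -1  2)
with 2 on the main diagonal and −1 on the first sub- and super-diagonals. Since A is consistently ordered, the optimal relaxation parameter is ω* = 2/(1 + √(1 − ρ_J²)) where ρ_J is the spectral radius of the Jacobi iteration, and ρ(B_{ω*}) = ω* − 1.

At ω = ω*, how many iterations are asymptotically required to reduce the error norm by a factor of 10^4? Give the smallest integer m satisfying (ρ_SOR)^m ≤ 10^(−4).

With n=21, ρ(Jacobi) = cos(π/22) = 0.9898214.
√(1−ρ_J²) simplifies to sin(π/22) = 0.1423148.
ω* = 2/(1+0.1423148) = 1.7508309
and ρ(B_{ω*}) = 1.7508309 − 1 = 0.7508309.
(0.7508309)^m ≤ 10^{−4}  ⇒  m·ln(0.7508309) ≤ −4·ln10  ⇒  m ≥ 32.139  ⇒  m = 33

m = 33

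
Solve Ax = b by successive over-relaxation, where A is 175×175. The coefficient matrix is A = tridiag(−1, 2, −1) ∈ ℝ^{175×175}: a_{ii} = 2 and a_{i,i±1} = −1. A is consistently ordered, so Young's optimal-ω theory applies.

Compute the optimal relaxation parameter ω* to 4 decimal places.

ω* = 1.9649

spectrum of D⁻¹(L+U) = {cos(kπ/176) : 1≤k≤175}; ρ_J = cos(π/176) = 0.9998.
√(1 − cos²(π/176)) = sin(π/176) ≈ 0.01785.
So ω* = 2/1.01785 = 1.9649 (Young).
ρ_SOR = ω* − 1 ≈ 0.9649.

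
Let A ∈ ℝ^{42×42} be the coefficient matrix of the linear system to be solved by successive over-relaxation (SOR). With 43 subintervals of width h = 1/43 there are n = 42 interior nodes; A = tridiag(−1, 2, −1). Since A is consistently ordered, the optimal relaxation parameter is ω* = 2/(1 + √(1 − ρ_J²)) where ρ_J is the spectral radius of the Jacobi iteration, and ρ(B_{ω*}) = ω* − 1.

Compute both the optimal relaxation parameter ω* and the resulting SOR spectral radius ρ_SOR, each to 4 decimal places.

n=42: λ(B_J) = 1 − λ(A)/2 = cos(kπ/43); k=1 gives ρ_J = 0.9973.
root = sin(π/43) = 0.07300  (since 1−cos² = sin²).
ω* = 2/(1 + 0.07300) = 2/1.07300 = 1.8639.
[ρ_SOR] ω* − 1 = 0.8639.

ω* = 1.8639, ρ_SOR = 0.8639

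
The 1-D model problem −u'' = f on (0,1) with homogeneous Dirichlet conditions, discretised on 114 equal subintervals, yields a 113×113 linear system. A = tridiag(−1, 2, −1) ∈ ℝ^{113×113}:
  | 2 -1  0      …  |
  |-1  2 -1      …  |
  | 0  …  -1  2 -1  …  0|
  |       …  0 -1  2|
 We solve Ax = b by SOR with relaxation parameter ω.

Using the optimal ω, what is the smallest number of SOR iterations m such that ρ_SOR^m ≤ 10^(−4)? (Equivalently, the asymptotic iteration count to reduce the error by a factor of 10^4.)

spectrum of D⁻¹(L+U) = {cos(kπ/114) : 1≤k≤113}; ρ_J = cos(π/114) = 0.9996203.
√(1 − cos²(π/114)) = sin(π/114) ≈ 0.0275543.
Then 2/(1+√(1−ρ_J²)) = 2/(1+0.0275543); ω* = 2/1.0275543 = 1.9463692.
ρ_SOR = ω* − 1 ≈ 0.9463692.
Need (0.9463692)^m ≤ 10^(−4): m ≥ 4·ln10/|ln 0.9463692| = 9.21034/0.0551225 = 167.089 ⇒ m = 168.

m = 168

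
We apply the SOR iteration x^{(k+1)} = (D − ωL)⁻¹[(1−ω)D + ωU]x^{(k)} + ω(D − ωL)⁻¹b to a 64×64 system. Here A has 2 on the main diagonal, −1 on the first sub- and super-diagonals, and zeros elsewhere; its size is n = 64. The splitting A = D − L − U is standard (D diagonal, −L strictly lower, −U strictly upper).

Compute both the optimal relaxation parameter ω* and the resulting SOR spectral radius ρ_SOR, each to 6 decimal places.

[ρ_J] n=64: ρ(B_J) = cos(π/(n+1)) = cos(π/65) = 0.998832.
√(1−ρ_J²) = |sin(π/65)| = 0.0483134
Then 2/(1+√(1−ρ_J²)) = 2/(1+0.0483134); ω* = 2/1.0483134 = 1.907826.
ρ_SOR = ω* − 1 = 1.907826 − 1 = 0.907826.

ω* = 1.907826, ρ_SOR = 0.907826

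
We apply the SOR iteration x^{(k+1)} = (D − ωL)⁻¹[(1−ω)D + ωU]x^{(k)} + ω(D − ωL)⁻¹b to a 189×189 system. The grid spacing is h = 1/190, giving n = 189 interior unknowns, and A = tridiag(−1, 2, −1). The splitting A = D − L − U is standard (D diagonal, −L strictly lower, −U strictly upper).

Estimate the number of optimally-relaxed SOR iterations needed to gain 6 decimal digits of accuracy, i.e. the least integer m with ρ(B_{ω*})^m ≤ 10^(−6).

n=189: λ(B_J) = 1 − λ(A)/2 = cos(kπ/190); k=1 gives ρ_J = 0.9998633.
√(1−ρ_J²) simplifies to sin(π/190) = 0.0165339.
[ω*] 2 ÷ (1 + 0.0165339) = 2 ÷ 1.0165339 = 1.9674700.
ρ_SOR = ω* − 1 ≈ 0.9674700.
For 6 digits: m = 6·ln10 / (−ln 0.9674700) = 13.8155/0.0330709 = 417.754; round up → m = 418.

m = 418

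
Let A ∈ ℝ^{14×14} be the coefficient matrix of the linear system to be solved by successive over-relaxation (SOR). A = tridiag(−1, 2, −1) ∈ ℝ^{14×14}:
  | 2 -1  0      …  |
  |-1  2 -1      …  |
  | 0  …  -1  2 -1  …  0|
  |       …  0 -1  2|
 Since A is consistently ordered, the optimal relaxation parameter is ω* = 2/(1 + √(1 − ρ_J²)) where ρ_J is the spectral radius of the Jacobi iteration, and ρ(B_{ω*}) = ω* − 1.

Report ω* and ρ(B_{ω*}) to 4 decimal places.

spectrum of D⁻¹(L+U) = {cos(kπ/15) : 1≤k≤14}; ρ_J = cos(π/15) = 0.9781.
√(1−ρ_J²) simplifies to sin(π/15) = 0.20791.
ω* = 2 / (1 + 0.20791) = 2 / 1.20791 ≈ 1.6558.
ρ_SOR = ω* − 1 ≈ 0.6558.

ω* = 1.6558, ρ_SOR = 0.6558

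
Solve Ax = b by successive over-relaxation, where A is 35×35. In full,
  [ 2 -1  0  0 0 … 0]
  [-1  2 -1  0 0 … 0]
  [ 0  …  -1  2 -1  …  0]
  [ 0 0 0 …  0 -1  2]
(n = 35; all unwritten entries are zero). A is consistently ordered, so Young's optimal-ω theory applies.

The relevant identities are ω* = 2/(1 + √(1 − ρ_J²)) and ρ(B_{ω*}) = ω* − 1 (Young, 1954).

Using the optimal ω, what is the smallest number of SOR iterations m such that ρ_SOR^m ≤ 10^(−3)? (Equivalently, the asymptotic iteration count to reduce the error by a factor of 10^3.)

½·tridiag(1,0,1) at n=35: λ_k = cos(kπ/36); max |λ| at k=1 ⇒ ρ_J = cos(π/36) ≈ 0.9961947.
1 − cos²(π/36) = sin²(π/36) ⇒ √(1−ρ_J²) = sin(π/36) = 0.0871557.
[ω*] 2 ÷ (1 + 0.0871557) = 2 ÷ 1.0871557 = 1.8396629.
ρ(B_{ω*}) = ω*−1 = 0.8396629
Need (0.8396629)^m ≤ 10^(−3): m ≥ 3·ln10/|ln 0.8396629| = 6.90776/0.174755 = 39.528 ⇒ m = 40.

m = 40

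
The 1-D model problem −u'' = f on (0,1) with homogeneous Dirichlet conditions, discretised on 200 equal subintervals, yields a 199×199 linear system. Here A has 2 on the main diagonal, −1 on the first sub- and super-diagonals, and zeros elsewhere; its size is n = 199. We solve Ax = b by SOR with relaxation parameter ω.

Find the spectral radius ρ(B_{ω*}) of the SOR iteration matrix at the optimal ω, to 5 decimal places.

spectrum of D⁻¹(L+U) = {cos(kπ/200) : 1≤k≤199}; ρ_J = cos(π/200) = 0.99988.
√(1−ρ_J²) simplifies to sin(π/200) = 0.015707.
ω* = 2/(1 + 0.015707) = 2/1.015707 = 1.96907.
[ρ_SOR] ω* − 1 = 0.96907.

ρ_SOR = 0.96907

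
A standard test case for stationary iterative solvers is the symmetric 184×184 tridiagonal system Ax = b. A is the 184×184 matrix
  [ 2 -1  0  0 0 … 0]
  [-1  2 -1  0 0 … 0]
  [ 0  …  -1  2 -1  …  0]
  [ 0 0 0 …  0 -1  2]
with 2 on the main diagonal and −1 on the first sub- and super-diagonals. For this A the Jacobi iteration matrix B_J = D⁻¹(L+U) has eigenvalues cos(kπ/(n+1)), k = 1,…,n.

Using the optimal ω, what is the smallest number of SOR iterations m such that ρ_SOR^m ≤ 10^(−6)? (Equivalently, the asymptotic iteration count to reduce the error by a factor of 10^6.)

m = 407

ρ_J = max_k |cos(kπ/185)| = cos(π/185) = 0.9998558
√(1−ρ_J²) = |sin(π/185)| = 0.0169808
Then 2/(1+√(1−ρ_J²)) = 2/(1+0.0169808); ω* = 2/1.0169808 = 1.9666055.
At ω = 1.9666055 every |λ(B_ω)| = ω−1, so ρ_SOR = 0.9666055.
ρ_SOR^m ≤ 10^(−6) ⇔ m ≥ 6·ln10/(−ln 0.9666055) = 13.8155/0.0339648 = 406.759; m = ⌈406.759⌉ = 407.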